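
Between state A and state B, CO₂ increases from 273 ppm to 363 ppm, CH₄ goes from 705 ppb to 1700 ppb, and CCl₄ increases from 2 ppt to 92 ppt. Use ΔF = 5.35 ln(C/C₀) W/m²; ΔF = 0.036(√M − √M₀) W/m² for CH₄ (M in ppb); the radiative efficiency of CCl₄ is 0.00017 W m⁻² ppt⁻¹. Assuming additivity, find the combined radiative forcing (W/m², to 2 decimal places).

ΔF = 2.07 W/m²

CO₂: 5.35 × ln(363/273) = 5.35 × ln(1.32967) = 5.35 × 0.28493 = 1.5244 W/m².
CH₄: 0.036 × (√1700 − √705) = 0.036 × (41.2311 − 26.5518) = 0.036 × 14.6793 = 0.5285 W/m².
CCl₄: ΔF = 0.00017 × (92 − 2) = 0.00017 × 90 = 0.0153 W/m².
Total ΔF = 1.5244 + 0.5285 + 0.0153 = 2.0682 W/m².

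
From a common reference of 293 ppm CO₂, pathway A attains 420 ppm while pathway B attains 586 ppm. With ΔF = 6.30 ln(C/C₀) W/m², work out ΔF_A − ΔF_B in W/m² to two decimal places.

ΔF_A = 6.30 ln(420/293) = 6.30 × 0.36008 = 2.2685 W/m².
ΔF_B = 6.30 ln(586/293) = 6.30 × 0.69315 = 4.3668 W/m².
Difference: 2.2685 − 4.3668 = -2.0983 W/m².

ΔF_A − ΔF_B = -2.10 W/m²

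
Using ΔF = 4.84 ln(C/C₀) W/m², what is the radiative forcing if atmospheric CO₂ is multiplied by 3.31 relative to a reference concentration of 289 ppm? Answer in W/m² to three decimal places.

Because the forcing depends only on the ratio C/C₀, the initial concentration does not enter.
ΔF = 4.84 × ln(3.31) = 4.84 × 1.19695 = 5.7932 W/m².

ΔF = 5.793 W/m²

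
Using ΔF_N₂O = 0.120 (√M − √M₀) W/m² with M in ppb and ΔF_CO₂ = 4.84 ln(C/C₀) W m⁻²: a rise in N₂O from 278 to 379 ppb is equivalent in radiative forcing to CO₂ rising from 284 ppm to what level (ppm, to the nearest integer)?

N₂O forcing: 0.120 × (√379 − √278) = 0.120 × (19.4679 − 16.6733) = 0.120 × 2.7946 = 0.33535 W/m².
Set 4.84 ln(C/284) = 0.33535: ln(C/284) = 0.33535/4.84 = 0.06929, so C = 284 × e^0.06929 = 284 × 1.07175 = 304.38 ppm.

C ≈ 304 ppm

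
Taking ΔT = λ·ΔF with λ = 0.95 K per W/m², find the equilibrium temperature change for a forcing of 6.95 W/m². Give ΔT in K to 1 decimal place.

ΔT = 6.6 K

ΔT = λ ΔF = 0.95 × 6.95 = 6.6025 K.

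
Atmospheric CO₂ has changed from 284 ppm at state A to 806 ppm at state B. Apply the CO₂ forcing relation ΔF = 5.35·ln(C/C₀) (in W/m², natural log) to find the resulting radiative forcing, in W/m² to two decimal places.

CO₂: 5.35 × ln(806/284) = 5.35 × ln(2.83803) = 5.35 × 1.04311 = 5.5806 W/m².

ΔF = 5.58 W/m²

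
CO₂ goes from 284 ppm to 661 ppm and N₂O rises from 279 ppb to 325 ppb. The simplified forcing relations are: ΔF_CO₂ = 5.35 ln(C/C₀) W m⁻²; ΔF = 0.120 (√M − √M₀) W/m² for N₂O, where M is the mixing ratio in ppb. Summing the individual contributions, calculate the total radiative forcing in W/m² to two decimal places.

ΔF = 4.68 W/m²

CO₂: 5.35 × ln(661/284) = 5.35 × ln(2.32746) = 5.35 × 0.84478 = 4.5196 W/m².
N₂O: 0.120 × (√325 − √279) = 0.120 × (18.0278 − 16.7033) = 0.120 × 1.3245 = 0.1589 W/m².
Total ΔF = 4.5196 + 0.1589 = 4.6785 W/m².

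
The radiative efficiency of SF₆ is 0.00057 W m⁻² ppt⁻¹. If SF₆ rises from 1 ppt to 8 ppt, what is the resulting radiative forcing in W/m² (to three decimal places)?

ΔF = 0.004 W/m²

SF₆: ΔF = 0.00057 × (8 − 1) = 0.00057 × 7 = 0.0040 W/m².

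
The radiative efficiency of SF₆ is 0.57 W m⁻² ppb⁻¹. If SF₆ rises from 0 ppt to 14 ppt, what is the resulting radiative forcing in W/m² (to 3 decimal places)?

ΔF = 0.008 W/m²

SF₆: Δ = 14 − 0 = 14 ppt = 0.014 ppb; ΔF = 0.57 × 0.014 = 0.0080 W/m².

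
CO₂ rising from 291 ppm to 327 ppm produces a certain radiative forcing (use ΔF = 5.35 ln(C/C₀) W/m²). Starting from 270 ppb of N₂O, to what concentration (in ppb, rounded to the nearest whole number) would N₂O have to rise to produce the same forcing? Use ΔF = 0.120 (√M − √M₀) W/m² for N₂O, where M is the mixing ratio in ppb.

M ≈ 468 ppb

CO₂ forcing: 5.35 × ln(327/291) = 5.35 × 0.116637 = 0.62401 W/m².
Set 0.120(√M − √270) = 0.62401: √M = 0.62401/0.120 + √270 = 5.2001 + 16.4317 = 21.6318.
M = (21.6318)² = 467.93 ppb.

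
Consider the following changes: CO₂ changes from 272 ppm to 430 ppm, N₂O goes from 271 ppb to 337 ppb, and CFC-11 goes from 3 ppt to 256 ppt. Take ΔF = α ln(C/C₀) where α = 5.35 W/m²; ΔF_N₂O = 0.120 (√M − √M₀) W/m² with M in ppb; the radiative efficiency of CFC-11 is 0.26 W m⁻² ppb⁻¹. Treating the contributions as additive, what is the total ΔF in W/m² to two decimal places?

CO₂: 5.35 × ln(430/272) = 5.35 × ln(1.58088) = 5.35 × 0.45798 = 2.4502 W/m².
N₂O: 0.120 × (√337 − √271) = 0.120 × (18.3576 − 16.4621) = 0.120 × 1.8955 = 0.2275 W/m².
CFC-11: Δ = 256 − 3 = 253 ppt = 0.253 ppb; ΔF = 0.26 × 0.253 = 0.0658 W/m².
Total ΔF = 2.4502 + 0.2275 + 0.0658 = 2.7435 W/m².

ΔF = 2.74 W/m²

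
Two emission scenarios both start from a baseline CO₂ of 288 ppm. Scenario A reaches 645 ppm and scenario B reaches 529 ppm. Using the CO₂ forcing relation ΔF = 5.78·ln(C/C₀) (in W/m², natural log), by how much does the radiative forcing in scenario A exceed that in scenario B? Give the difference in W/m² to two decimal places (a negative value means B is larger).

ΔF_A − ΔF_B = 1.15 W/m²

ΔF_A = 5.78 ln(645/288) = 5.78 × 0.80629 = 4.6604 W/m².
ΔF_B = 5.78 ln(529/288) = 5.78 × 0.60803 = 3.5144 W/m².
Difference: 4.6604 − 3.5144 = 1.1460 W/m².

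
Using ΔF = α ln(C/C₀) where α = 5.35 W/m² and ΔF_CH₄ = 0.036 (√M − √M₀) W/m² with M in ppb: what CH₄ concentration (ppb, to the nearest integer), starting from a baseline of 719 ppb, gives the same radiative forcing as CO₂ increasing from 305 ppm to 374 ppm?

M ≈ 3263 ppb

CO₂ forcing: 5.35 × ln(374/305) = 5.35 × 0.203944 = 1.09110 W/m².
Set 0.036(√M − √719) = 1.09110: √M = 1.09110/0.036 + √719 = 30.3083 + 26.8142 = 57.1225.
M = (57.1225)² = 3262.98 ppb.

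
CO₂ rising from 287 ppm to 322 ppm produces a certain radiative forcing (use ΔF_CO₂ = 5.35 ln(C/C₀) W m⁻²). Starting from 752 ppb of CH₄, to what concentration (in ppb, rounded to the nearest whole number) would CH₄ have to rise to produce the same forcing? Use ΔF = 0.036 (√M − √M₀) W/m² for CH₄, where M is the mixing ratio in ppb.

CO₂ forcing: 5.35 × ln(322/287) = 5.35 × 0.115069 = 0.61562 W/m².
Set 0.036(√M − √752) = 0.61562: √M = 0.61562/0.036 + √752 = 17.1006 + 27.4226 = 44.5232.
M = (44.5232)² = 1982.32 ppb.

M ≈ 1982 ppb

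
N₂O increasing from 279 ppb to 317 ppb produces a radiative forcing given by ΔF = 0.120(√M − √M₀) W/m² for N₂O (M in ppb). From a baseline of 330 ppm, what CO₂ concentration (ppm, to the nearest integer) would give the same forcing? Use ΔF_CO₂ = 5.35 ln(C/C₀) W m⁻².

N₂O forcing: 0.120 × (√317 − √279) = 0.120 × (17.8045 − 16.7033) = 0.120 × 1.1012 = 0.13214 W/m².
Set 5.35 ln(C/330) = 0.13214: ln(C/330) = 0.13214/5.35 = 0.02470, so C = 330 × e^0.02470 = 330 × 1.02501 = 338.25 ppm.

C ≈ 338 ppm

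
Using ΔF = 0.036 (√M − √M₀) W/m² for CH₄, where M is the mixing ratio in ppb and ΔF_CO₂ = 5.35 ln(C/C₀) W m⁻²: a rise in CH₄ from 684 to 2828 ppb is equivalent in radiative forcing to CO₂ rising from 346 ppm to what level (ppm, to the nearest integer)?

CH₄ forcing: 0.036 × (√2828 − √684) = 0.036 × (53.1789 − 26.1534) = 0.036 × 27.0255 = 0.97292 W/m².
Set 5.35 ln(C/346) = 0.97292: ln(C/346) = 0.97292/5.35 = 0.18185, so C = 346 × e^0.18185 = 346 × 1.19943 = 415.00 ppm.

C ≈ 415 ppm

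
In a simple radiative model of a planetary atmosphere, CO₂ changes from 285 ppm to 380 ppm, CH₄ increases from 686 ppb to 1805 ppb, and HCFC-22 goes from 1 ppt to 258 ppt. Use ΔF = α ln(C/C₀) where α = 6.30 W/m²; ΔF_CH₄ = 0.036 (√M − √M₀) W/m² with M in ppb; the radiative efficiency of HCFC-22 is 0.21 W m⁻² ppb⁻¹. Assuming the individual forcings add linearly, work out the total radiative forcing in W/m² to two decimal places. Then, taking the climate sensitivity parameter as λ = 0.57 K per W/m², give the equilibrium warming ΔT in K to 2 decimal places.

CO₂: 6.30 × ln(380/285) = 6.30 × ln(1.33333) = 6.30 × 0.28768 = 1.8124 W/m².
CH₄: 0.036 × (√1805 − √686) = 0.036 × (42.4853 − 26.1916) = 0.036 × 16.2937 = 0.5866 W/m².
HCFC-22: Δ = 258 − 1 = 257 ppt = 0.257 ppb; ΔF = 0.21 × 0.257 = 0.0540 W/m².
Total ΔF = 1.8124 + 0.5866 + 0.0540 = 2.4530 W/m².
ΔT = λ ΔF = 0.57 × 2.45 = 1.3965 K.

ΔF = 2.45 W/m²; ΔT = 1.40 K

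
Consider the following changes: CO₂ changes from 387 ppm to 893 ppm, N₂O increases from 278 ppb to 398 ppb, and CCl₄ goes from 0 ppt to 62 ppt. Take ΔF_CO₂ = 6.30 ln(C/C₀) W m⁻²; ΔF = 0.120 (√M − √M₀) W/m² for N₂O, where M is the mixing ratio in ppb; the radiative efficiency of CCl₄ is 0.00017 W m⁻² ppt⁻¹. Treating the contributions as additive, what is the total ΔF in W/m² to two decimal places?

CO₂: 6.30 × ln(893/387) = 6.30 × ln(2.30749) = 6.30 × 0.83616 = 5.2678 W/m².
N₂O: 0.120 × (√398 − √278) = 0.120 × (19.9499 − 16.6733) = 0.120 × 3.2766 = 0.3932 W/m².
CCl₄: ΔF = 0.00017 × (62 − 0) = 0.00017 × 62 = 0.0105 W/m².
Total ΔF = 5.2678 + 0.3932 + 0.0105 = 5.6715 W/m².

ΔF = 5.67 W/m²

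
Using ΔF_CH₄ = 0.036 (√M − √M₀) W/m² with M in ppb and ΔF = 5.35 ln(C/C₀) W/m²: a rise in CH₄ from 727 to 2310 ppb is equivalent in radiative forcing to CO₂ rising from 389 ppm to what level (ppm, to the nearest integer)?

CH₄ forcing: 0.036 × (√2310 − √727) = 0.036 × (48.0625 − 26.9629) = 0.036 × 21.0996 = 0.75959 W/m².
Set 5.35 ln(C/389) = 0.75959: ln(C/389) = 0.75959/5.35 = 0.14198, so C = 389 × e^0.14198 = 389 × 1.15255 = 448.34 ppm.

C ≈ 448 ppm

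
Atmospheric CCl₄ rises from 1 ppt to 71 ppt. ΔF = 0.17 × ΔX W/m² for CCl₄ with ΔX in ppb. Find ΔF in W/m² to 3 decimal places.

ΔF = 0.012 W/m²

CCl₄: Δ = 71 − 1 = 70 ppt = 0.070 ppb; ΔF = 0.17 × 0.070 = 0.0119 W/m².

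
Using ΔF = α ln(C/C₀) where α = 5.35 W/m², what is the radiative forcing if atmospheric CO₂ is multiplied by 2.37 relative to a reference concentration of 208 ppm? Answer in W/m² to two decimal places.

ΔF = 4.62 W/m²

ΔF = 5.35 × ln(2.37) = 5.35 × 0.86289 = 4.6165 W/m².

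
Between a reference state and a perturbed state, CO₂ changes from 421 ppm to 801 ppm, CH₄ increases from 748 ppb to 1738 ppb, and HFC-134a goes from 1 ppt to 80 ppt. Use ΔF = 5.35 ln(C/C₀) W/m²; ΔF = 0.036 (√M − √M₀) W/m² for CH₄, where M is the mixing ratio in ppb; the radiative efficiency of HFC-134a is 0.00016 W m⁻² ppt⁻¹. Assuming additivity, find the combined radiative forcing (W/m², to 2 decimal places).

CO₂: 5.35 × ln(801/421) = 5.35 × ln(1.90261) = 5.35 × 0.64323 = 3.4413 W/m².
CH₄: 0.036 × (√1738 − √748) = 0.036 × (41.6893 − 27.3496) = 0.036 × 14.3397 = 0.5162 W/m².
HFC-134a: ΔF = 0.00016 × (80 − 1) = 0.00016 × 79 = 0.0126 W/m².
Total ΔF = 3.4413 + 0.5162 + 0.0126 = 3.9701 W/m².

ΔF = 3.97 W/m²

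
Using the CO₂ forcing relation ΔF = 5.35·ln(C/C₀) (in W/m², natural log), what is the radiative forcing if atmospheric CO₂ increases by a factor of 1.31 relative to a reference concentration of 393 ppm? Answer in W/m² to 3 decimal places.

ΔF = 5.35 × ln(1.31) = 5.35 × 0.27003 = 1.4447 W/m².

ΔF = 1.445 W/m²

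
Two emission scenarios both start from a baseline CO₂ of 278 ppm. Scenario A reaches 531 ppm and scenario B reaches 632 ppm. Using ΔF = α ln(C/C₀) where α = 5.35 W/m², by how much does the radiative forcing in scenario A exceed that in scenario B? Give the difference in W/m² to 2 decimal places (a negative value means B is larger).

ΔF_A = 5.35 ln(531/278) = 5.35 × 0.64714 = 3.4622 W/m².
ΔF_B = 5.35 ln(632/278) = 5.35 × 0.82127 = 4.3938 W/m².
Difference: 3.4622 − 4.3938 = -0.9316 W/m².

ΔF_A − ΔF_B = -0.93 W/m²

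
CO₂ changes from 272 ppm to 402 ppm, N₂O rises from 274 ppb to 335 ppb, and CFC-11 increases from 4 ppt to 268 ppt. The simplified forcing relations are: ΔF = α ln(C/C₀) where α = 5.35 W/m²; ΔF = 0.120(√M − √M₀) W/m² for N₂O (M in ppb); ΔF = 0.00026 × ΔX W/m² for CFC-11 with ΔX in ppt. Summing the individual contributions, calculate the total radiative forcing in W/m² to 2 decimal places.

CO₂: 5.35 × ln(402/272) = 5.35 × ln(1.47794) = 5.35 × 0.39065 = 2.0900 W/m².
N₂O: 0.120 × (√335 − √274) = 0.120 × (18.3030 − 16.5529) = 0.120 × 1.7501 = 0.2100 W/m².
CFC-11: ΔF = 0.00026 × (268 − 4) = 0.00026 × 264 = 0.0686 W/m².
Total ΔF = 2.0900 + 0.2100 + 0.0686 = 2.3686 W/m².

ΔF = 2.37 W/m²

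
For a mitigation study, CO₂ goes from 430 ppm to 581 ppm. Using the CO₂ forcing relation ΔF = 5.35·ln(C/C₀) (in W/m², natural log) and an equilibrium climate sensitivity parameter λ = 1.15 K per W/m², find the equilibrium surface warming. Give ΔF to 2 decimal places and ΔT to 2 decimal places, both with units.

ΔF = 1.61 W/m²; ΔT = 1.85 K

CO₂: 5.35 × ln(581/430) = 5.35 × ln(1.35116) = 5.35 × 0.30096 = 1.6101 W/m².
ΔT = λ ΔF = 1.15 × 1.61 = 1.8515 K.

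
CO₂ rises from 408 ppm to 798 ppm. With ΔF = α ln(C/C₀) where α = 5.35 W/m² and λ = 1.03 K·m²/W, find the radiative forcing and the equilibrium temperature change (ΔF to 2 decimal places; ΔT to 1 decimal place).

CO₂: 5.35 × ln(798/408) = 5.35 × ln(1.95588) = 5.35 × 0.67084 = 3.5890 W/m².
ΔT = λ ΔF = 1.03 × 3.59 = 3.6977 K.

ΔF = 3.59 W/m²; ΔT = 3.7 K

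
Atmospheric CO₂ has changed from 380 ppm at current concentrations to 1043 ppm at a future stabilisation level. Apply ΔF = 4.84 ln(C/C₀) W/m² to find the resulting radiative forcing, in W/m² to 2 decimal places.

CO₂: 4.84 × ln(1043/380) = 4.84 × ln(2.74474) = 4.84 × 1.00969 = 4.8869 W/m².

ΔF = 4.89 W/m²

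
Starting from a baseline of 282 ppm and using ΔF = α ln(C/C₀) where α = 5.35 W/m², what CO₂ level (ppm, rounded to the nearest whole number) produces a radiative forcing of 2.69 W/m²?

C ≈ 466 ppm

Set 5.35 ln(C/282) = 2.69, so ln(C/282) = 2.69/5.35 = 0.50280.
Then C/282 = e^0.50280 = 1.65334, giving C = 282 × 1.65334 = 466.24 ppm.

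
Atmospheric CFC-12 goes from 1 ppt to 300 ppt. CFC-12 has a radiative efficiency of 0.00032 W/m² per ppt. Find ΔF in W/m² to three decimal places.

CFC-12: ΔF = 0.00032 × (300 − 1) = 0.00032 × 299 = 0.0957 W/m².

ΔF = 0.096 W/m²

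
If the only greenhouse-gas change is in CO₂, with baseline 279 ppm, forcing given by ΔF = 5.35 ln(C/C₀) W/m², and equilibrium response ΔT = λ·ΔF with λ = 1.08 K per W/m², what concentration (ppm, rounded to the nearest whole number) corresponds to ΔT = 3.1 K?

C ≈ 477 ppm

Required forcing: ΔF = ΔT/λ = 3.1/1.08 = 2.8704 W/m².
Then ln(C/279) = ΔF/5.35 = 2.8704/5.35 = 0.53652.
So C = 279 × e^0.53652 = 279 × 1.71005 = 477.10 ppm.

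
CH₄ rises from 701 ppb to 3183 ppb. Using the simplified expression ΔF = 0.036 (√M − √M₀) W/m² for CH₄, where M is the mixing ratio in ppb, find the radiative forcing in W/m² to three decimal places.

ΔF = 1.078 W/m²

CH₄: 0.036 × (√3183 − √701) = 0.036 × (56.4181 − 26.4764) = 0.036 × 29.9417 = 1.0779 W/m².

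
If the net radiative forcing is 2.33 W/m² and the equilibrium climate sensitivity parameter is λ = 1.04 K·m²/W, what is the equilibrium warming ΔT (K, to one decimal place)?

ΔT = λ ΔF = 1.04 × 2.33 = 2.4232 K.

ΔT = 2.4 K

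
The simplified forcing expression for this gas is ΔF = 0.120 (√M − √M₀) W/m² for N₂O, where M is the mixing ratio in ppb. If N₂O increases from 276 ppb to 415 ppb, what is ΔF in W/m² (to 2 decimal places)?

N₂O: 0.120 × (√415 − √276) = 0.120 × (20.3715 − 16.6132) = 0.120 × 3.7583 = 0.4510 W/m².

ΔF = 0.45 W/m²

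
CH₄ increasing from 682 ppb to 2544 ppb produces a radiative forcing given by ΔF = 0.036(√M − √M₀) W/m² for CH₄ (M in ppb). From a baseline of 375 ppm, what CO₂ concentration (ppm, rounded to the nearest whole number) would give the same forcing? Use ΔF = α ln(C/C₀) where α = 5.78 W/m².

CH₄ forcing: 0.036 × (√2544 − √682) = 0.036 × (50.4381 − 26.1151) = 0.036 × 24.3230 = 0.87563 W/m².
Set 5.78 ln(C/375) = 0.87563: ln(C/375) = 0.87563/5.78 = 0.15149, so C = 375 × e^0.15149 = 375 × 1.16357 = 436.34 ppm.

C ≈ 436 ppm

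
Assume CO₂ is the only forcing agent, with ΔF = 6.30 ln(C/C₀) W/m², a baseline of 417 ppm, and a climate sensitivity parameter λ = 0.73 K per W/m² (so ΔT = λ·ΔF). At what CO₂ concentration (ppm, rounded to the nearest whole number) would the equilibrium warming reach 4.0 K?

Required forcing: ΔF = ΔT/λ = 4.0/0.73 = 5.4795 W/m².
Then ln(C/417) = ΔF/6.30 = 5.4795/6.30 = 0.86976.
So C = 417 × e^0.86976 = 417 × 2.38634 = 995.10 ppm.

C ≈ 995 ppm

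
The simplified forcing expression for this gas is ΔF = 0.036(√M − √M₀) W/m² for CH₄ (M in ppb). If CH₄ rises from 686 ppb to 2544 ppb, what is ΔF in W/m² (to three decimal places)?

CH₄: 0.036 × (√2544 − √686) = 0.036 × (50.4381 − 26.1916) = 0.036 × 24.2465 = 0.8729 W/m².

ΔF = 0.873 W/m²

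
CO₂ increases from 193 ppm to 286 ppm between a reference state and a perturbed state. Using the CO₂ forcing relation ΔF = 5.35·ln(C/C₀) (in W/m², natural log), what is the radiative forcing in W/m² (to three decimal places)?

ΔF = 2.104 W/m²

CO₂: 5.35 × ln(286/193) = 5.35 × ln(1.48187) = 5.35 × 0.39330 = 2.1042 W/m².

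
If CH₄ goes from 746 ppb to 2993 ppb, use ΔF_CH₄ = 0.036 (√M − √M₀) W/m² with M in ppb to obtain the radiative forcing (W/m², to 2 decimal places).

ΔF = 0.99 W/m²

CH₄: 0.036 × (√2993 − √746) = 0.036 × (54.7083 − 27.3130) = 0.036 × 27.3953 = 0.9862 W/m².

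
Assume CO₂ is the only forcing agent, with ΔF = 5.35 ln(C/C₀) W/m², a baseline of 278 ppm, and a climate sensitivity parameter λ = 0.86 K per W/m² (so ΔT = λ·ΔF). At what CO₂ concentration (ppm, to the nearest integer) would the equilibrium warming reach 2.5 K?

Required forcing: ΔF = ΔT/λ = 2.5/0.86 = 2.9070 W/m².
Then ln(C/278) = ΔF/5.35 = 2.9070/5.35 = 0.54336.
So C = 278 × e^0.54336 = 278 × 1.72178 = 478.65 ppm.

C ≈ 479 ppm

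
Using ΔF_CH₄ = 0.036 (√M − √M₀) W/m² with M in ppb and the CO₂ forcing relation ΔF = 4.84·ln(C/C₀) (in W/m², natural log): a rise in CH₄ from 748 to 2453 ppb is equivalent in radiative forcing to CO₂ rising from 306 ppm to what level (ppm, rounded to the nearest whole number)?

CH₄ forcing: 0.036 × (√2453 − √748) = 0.036 × (49.5278 − 27.3496) = 0.036 × 22.1782 = 0.79842 W/m².
Set 4.84 ln(C/306) = 0.79842: ln(C/306) = 0.79842/4.84 = 0.16496, so C = 306 × e^0.16496 = 306 × 1.17935 = 360.88 ppm.

C ≈ 361 ppm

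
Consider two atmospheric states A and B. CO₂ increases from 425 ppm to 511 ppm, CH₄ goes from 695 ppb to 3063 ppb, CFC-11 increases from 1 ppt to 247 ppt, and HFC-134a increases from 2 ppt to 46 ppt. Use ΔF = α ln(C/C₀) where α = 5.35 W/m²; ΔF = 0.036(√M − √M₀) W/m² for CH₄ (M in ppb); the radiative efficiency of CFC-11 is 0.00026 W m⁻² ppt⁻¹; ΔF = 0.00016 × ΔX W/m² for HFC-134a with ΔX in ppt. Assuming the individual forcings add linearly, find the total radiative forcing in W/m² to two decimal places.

ΔF = 2.10 W/m²

CO₂: 5.35 × ln(511/425) = 5.35 × ln(1.20235) = 5.35 × 0.18428 = 0.9859 W/m².
CH₄: 0.036 × (√3063 − √695) = 0.036 × (55.3444 − 26.3629) = 0.036 × 28.9815 = 1.0433 W/m².
CFC-11: ΔF = 0.00026 × (247 − 1) = 0.00026 × 246 = 0.0640 W/m².
HFC-134a: ΔF = 0.00016 × (46 − 2) = 0.00016 × 44 = 0.0070 W/m².
Total ΔF = 0.9859 + 1.0433 + 0.0640 + 0.0070 = 2.1002 W/m².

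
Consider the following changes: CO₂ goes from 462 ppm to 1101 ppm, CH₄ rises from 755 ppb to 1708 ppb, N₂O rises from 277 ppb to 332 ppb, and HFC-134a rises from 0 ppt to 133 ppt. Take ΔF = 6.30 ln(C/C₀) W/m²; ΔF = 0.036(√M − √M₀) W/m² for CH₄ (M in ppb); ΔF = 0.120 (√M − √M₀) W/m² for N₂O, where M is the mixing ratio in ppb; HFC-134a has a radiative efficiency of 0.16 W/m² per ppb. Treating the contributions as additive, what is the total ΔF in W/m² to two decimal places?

CO₂: 6.30 × ln(1101/462) = 6.30 × ln(2.38312) = 6.30 × 0.86841 = 5.4710 W/m².
CH₄: 0.036 × (√1708 − √755) = 0.036 × (41.3280 − 27.4773) = 0.036 × 13.8507 = 0.4986 W/m².
N₂O: 0.120 × (√332 − √277) = 0.120 × (18.2209 − 16.6433) = 0.120 × 1.5776 = 0.1893 W/m².
HFC-134a: Δ = 133 − 0 = 133 ppt = 0.133 ppb; ΔF = 0.16 × 0.133 = 0.0213 W/m².
Total ΔF = 5.4710 + 0.4986 + 0.1893 + 0.0213 = 6.1802 W/m².

ΔF = 6.18 W/m²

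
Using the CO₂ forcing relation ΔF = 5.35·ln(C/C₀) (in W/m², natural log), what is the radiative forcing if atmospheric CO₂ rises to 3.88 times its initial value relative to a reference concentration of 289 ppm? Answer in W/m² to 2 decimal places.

ΔF = 5.35 × ln(3.88) = 5.35 × 1.35584 = 7.2537 W/m².

ΔF = 7.25 W/m²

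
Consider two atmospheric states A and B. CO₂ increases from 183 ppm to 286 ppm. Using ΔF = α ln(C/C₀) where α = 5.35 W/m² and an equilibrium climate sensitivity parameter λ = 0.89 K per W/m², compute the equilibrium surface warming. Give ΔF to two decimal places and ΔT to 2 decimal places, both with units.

ΔF = 2.39 W/m²; ΔT = 2.13 K

CO₂: 5.35 × ln(286/183) = 5.35 × ln(1.56284) = 5.35 × 0.44650 = 2.3888 W/m².
ΔT = λ ΔF = 0.89 × 2.39 = 2.1271 K.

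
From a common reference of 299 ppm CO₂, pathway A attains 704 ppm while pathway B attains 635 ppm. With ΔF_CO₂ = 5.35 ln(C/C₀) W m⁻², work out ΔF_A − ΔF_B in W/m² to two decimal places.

ΔF_A = 5.35 ln(704/299) = 5.35 × 0.85633 = 4.5814 W/m².
ΔF_B = 5.35 ln(635/299) = 5.35 × 0.75318 = 4.0295 W/m².
Difference: 4.5814 − 4.0295 = 0.5519 W/m².

ΔF_A − ΔF_B = 0.55 W/m²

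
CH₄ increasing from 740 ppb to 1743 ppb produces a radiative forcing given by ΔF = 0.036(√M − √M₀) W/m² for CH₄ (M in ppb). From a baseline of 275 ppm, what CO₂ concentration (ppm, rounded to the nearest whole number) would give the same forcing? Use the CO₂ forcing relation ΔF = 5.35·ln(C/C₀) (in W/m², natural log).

C ≈ 303 ppm

CH₄ forcing: 0.036 × (√1743 − √740) = 0.036 × (41.7493 − 27.2029) = 0.036 × 14.5464 = 0.52367 W/m².
Set 5.35 ln(C/275) = 0.52367: ln(C/275) = 0.52367/5.35 = 0.09788, so C = 275 × e^0.09788 = 275 × 1.10283 = 303.28 ppm.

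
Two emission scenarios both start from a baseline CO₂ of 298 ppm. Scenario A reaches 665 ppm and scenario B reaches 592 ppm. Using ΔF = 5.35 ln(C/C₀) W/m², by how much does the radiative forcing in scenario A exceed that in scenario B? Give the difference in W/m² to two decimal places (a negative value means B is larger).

ΔF_A = 5.35 ln(665/298) = 5.35 × 0.80269 = 4.2944 W/m².
ΔF_B = 5.35 ln(592/298) = 5.35 × 0.68641 = 3.6723 W/m².
Difference: 4.2944 − 3.6723 = 0.6221 W/m².
(Equivalently, ΔF_A − ΔF_B = 5.35 ln(665/592) = 5.35 × 0.11628 = 0.6221 W/m².)

ΔF_A − ΔF_B = 0.62 W/m²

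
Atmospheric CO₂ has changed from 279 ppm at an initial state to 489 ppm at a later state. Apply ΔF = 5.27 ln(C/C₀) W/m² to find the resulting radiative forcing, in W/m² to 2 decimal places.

ΔF = 2.96 W/m²

CO₂: 5.27 × ln(489/279) = 5.27 × ln(1.75269) = 5.27 × 0.56115 = 2.9573 W/m².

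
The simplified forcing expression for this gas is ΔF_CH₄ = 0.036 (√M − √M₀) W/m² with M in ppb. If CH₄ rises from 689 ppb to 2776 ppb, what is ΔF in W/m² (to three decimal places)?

ΔF = 0.952 W/m²

CH₄: 0.036 × (√2776 − √689) = 0.036 × (52.6878 − 26.2488) = 0.036 × 26.4390 = 0.9518 W/m².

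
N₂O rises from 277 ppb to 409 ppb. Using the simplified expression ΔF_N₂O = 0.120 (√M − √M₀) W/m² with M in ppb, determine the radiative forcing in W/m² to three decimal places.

ΔF = 0.430 W/m²

N₂O: 0.120 × (√409 − √277) = 0.120 × (20.2237 − 16.6433) = 0.120 × 3.5804 = 0.4296 W/m².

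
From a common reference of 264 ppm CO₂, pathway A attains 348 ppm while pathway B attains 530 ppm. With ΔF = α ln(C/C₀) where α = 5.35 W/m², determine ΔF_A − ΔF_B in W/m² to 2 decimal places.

ΔF_A = 5.35 ln(348/264) = 5.35 × 0.27625 = 1.4779 W/m².
ΔF_B = 5.35 ln(530/264) = 5.35 × 0.69693 = 3.7286 W/m².
Difference: 1.4779 − 3.7286 = -2.2507 W/m².

ΔF_A − ΔF_B = -2.25 W/m²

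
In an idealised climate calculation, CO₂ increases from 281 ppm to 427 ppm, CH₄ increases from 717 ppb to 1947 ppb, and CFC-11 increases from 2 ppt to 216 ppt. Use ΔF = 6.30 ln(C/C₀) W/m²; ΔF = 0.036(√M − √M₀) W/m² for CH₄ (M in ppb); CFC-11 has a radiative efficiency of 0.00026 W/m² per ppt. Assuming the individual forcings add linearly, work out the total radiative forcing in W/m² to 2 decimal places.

CO₂: 6.30 × ln(427/281) = 6.30 × ln(1.51957) = 6.30 × 0.41843 = 2.6361 W/m².
CH₄: 0.036 × (√1947 − √717) = 0.036 × (44.1248 − 26.7769) = 0.036 × 17.3479 = 0.6245 W/m².
CFC-11: ΔF = 0.00026 × (216 − 2) = 0.00026 × 214 = 0.0556 W/m².
Total ΔF = 2.6361 + 0.6245 + 0.0556 = 3.3162 W/m².

ΔF = 3.32 W/m²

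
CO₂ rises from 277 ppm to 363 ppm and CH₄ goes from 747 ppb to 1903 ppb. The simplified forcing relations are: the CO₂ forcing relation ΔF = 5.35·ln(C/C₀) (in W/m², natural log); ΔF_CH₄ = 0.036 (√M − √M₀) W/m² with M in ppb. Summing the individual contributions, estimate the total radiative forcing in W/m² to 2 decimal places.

ΔF = 2.03 W/m²

CO₂: 5.35 × ln(363/277) = 5.35 × ln(1.31047) = 5.35 × 0.27039 = 1.4466 W/m².
CH₄: 0.036 × (√1903 − √747) = 0.036 × (43.6234 − 27.3313) = 0.036 × 16.2921 = 0.5865 W/m².
Total ΔF = 1.4466 + 0.5865 = 2.0331 W/m².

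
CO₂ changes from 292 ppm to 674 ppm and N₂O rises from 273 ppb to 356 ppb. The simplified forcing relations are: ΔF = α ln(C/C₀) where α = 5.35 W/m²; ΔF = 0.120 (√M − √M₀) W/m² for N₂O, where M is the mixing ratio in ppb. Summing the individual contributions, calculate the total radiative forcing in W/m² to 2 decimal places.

ΔF = 4.76 W/m²

CO₂: 5.35 × ln(674/292) = 5.35 × ln(2.30822) = 5.35 × 0.83648 = 4.4752 W/m².
N₂O: 0.120 × (√356 − √273) = 0.120 × (18.8680 − 16.5227) = 0.120 × 2.3453 = 0.2814 W/m².
Total ΔF = 4.4752 + 0.2814 = 4.7566 W/m².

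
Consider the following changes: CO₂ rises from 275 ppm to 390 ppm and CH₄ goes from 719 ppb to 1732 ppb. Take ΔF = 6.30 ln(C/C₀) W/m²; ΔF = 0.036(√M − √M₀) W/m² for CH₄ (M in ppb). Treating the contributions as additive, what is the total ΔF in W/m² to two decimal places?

CO₂: 6.30 × ln(390/275) = 6.30 × ln(1.41818) = 6.30 × 0.34937 = 2.2010 W/m².
CH₄: 0.036 × (√1732 − √719) = 0.036 × (41.6173 − 26.8142) = 0.036 × 14.8031 = 0.5329 W/m².
Total ΔF = 2.2010 + 0.5329 = 2.7339 W/m².

ΔF = 2.73 W/m²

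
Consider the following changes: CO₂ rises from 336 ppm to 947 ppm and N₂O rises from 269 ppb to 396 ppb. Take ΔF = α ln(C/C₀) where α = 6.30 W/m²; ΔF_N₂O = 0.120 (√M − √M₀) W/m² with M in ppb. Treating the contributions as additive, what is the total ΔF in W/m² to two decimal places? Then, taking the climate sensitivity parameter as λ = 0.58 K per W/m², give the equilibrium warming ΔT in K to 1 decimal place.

CO₂: 6.30 × ln(947/336) = 6.30 × ln(2.81845) = 6.30 × 1.03619 = 6.5280 W/m².
N₂O: 0.120 × (√396 − √269) = 0.120 × (19.8997 − 16.4012) = 0.120 × 3.4985 = 0.4198 W/m².
Total ΔF = 6.5280 + 0.4198 = 6.9478 W/m².
ΔT = λ ΔF = 0.58 × 6.95 = 4.0310 K.

ΔF = 6.95 W/m²; ΔT = 4.0 K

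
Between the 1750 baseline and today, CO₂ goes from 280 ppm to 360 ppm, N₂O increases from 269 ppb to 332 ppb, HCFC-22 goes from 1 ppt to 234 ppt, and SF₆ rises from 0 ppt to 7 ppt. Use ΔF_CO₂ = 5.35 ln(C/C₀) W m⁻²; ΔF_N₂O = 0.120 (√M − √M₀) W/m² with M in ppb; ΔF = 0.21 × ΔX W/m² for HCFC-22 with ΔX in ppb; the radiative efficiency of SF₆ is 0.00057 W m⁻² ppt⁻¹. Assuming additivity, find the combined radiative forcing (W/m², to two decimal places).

ΔF = 1.62 W/m²

CO₂: 5.35 × ln(360/280) = 5.35 × ln(1.28571) = 5.35 × 0.25131 = 1.3445 W/m².
N₂O: 0.120 × (√332 − √269) = 0.120 × (18.2209 − 16.4012) = 0.120 × 1.8197 = 0.2184 W/m².
HCFC-22: Δ = 234 − 1 = 233 ppt = 0.233 ppb; ΔF = 0.21 × 0.233 = 0.0489 W/m².
SF₆: ΔF = 0.00057 × (7 − 0) = 0.00057 × 7 = 0.0040 W/m².
Total ΔF = 1.3445 + 0.2184 + 0.0489 + 0.0040 = 1.6158 W/m².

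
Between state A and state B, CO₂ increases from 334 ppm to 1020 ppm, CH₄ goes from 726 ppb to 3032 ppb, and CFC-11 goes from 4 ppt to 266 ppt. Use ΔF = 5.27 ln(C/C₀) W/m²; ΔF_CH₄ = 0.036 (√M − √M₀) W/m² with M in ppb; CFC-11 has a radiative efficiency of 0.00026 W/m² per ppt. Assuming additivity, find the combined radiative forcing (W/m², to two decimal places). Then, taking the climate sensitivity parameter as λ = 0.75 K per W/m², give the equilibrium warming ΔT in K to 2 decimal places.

ΔF = 6.96 W/m²; ΔT = 5.22 K

CO₂: 5.27 × ln(1020/334) = 5.27 × ln(3.05389) = 5.27 × 1.11642 = 5.8835 W/m².
CH₄: 0.036 × (√3032 − √726) = 0.036 × (55.0636 − 26.9444) = 0.036 × 28.1192 = 1.0123 W/m².
CFC-11: ΔF = 0.00026 × (266 − 4) = 0.00026 × 262 = 0.0681 W/m².
Total ΔF = 5.8835 + 1.0123 + 0.0681 = 6.9639 W/m².
ΔT = λ ΔF = 0.75 × 6.96 = 5.2200 K.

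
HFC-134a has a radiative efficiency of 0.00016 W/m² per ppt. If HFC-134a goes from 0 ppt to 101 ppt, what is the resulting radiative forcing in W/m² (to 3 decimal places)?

HFC-134a: ΔF = 0.00016 × (101 − 0) = 0.00016 × 101 = 0.0162 W/m².

ΔF = 0.016 W/m²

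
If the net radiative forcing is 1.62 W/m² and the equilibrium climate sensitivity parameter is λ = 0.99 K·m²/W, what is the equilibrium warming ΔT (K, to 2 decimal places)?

ΔT = 1.60 K

ΔT = λ ΔF = 0.99 × 1.62 = 1.6038 K.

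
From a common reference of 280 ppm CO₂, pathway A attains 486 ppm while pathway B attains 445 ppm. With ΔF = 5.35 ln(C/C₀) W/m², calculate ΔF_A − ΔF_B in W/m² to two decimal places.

ΔF_A = 5.35 ln(486/280) = 5.35 × 0.55142 = 2.9501 W/m².
ΔF_B = 5.35 ln(445/280) = 5.35 × 0.46328 = 2.4785 W/m².
Difference: 2.9501 − 2.4785 = 0.4716 W/m².

ΔF_A − ΔF_B = 0.47 W/m²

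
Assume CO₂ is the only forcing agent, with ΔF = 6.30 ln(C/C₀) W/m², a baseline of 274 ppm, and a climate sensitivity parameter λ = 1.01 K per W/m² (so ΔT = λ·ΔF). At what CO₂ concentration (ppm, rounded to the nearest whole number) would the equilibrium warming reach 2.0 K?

C ≈ 375 ppm

Required forcing: ΔF = ΔT/λ = 2.0/1.01 = 1.9802 W/m².
Then ln(C/274) = ΔF/6.30 = 1.9802/6.30 = 0.31432.
So C = 274 × e^0.31432 = 274 × 1.36933 = 375.20 ppm.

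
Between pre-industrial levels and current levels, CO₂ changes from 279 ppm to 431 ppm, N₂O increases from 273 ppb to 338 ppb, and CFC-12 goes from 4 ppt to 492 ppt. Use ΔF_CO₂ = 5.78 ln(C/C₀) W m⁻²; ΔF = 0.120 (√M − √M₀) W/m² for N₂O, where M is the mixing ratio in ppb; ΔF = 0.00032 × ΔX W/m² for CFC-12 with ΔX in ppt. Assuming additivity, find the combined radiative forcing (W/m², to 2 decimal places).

CO₂: 5.78 × ln(431/279) = 5.78 × ln(1.54480) = 5.78 × 0.43489 = 2.5137 W/m².
N₂O: 0.120 × (√338 − √273) = 0.120 × (18.3848 − 16.5227) = 0.120 × 1.8621 = 0.2235 W/m².
CFC-12: ΔF = 0.00032 × (492 − 4) = 0.00032 × 488 = 0.1562 W/m².
Total ΔF = 2.5137 + 0.2235 + 0.1562 = 2.8934 W/m².

ΔF = 2.89 W/m²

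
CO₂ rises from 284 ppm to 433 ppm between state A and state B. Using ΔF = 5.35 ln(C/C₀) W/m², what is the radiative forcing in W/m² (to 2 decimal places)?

CO₂: 5.35 × ln(433/284) = 5.35 × ln(1.52465) = 5.35 × 0.42176 = 2.2564 W/m².

ΔF = 2.26 W/m²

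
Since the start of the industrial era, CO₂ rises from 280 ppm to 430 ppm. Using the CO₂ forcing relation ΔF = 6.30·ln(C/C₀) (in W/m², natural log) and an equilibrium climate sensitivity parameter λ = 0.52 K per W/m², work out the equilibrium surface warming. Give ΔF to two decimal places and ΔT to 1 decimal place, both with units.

CO₂: 6.30 × ln(430/280) = 6.30 × ln(1.53571) = 6.30 × 0.42899 = 2.7026 W/m².
ΔT = λ ΔF = 0.52 × 2.70 = 1.4040 K.

ΔF = 2.70 W/m²; ΔT = 1.4 K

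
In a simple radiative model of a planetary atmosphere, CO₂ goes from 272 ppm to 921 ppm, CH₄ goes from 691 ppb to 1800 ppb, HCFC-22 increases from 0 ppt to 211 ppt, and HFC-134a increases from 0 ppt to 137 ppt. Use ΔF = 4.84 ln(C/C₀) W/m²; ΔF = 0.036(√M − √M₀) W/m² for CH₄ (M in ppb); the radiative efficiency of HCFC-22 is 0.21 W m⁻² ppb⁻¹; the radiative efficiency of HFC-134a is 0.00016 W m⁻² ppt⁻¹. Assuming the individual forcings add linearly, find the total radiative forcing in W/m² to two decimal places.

CO₂: 4.84 × ln(921/272) = 4.84 × ln(3.38603) = 4.84 × 1.21966 = 5.9032 W/m².
CH₄: 0.036 × (√1800 − √691) = 0.036 × (42.4264 − 26.2869) = 0.036 × 16.1395 = 0.5810 W/m².
HCFC-22: Δ = 211 − 0 = 211 ppt = 0.211 ppb; ΔF = 0.21 × 0.211 = 0.0443 W/m².
HFC-134a: ΔF = 0.00016 × (137 − 0) = 0.00016 × 137 = 0.0219 W/m².
Total ΔF = 5.9032 + 0.5810 + 0.0443 + 0.0219 = 6.5504 W/m².

ΔF = 6.55 W/m²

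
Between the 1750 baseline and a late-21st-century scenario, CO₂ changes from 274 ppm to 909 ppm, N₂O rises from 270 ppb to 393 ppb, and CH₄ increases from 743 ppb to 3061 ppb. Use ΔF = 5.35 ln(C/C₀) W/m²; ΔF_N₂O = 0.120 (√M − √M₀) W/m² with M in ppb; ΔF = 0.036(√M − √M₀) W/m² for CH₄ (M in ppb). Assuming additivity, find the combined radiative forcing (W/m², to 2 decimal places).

CO₂: 5.35 × ln(909/274) = 5.35 × ln(3.31752) = 5.35 × 1.19922 = 6.4158 W/m².
N₂O: 0.120 × (√393 − √270) = 0.120 × (19.8242 − 16.4317) = 0.120 × 3.3925 = 0.4071 W/m².
CH₄: 0.036 × (√3061 − √743) = 0.036 × (55.3263 − 27.2580) = 0.036 × 28.0683 = 1.0105 W/m².
Total ΔF = 6.4158 + 0.4071 + 1.0105 = 7.8334 W/m².

ΔF = 7.83 W/m²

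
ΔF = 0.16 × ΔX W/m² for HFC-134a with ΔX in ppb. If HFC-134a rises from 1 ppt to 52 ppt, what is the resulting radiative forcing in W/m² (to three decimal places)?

HFC-134a: Δ = 52 − 1 = 51 ppt = 0.051 ppb; ΔF = 0.16 × 0.051 = 0.0082 W/m².

ΔF = 0.008 W/m²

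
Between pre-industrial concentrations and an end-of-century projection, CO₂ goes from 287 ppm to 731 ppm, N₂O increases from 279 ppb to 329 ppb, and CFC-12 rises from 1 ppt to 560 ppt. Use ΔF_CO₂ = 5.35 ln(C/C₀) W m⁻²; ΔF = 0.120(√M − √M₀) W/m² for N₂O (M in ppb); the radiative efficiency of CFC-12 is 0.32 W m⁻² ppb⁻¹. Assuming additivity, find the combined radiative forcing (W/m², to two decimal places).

CO₂: 5.35 × ln(731/287) = 5.35 × ln(2.54704) = 5.35 × 0.93493 = 5.0019 W/m².
N₂O: 0.120 × (√329 − √279) = 0.120 × (18.1384 − 16.7033) = 0.120 × 1.4351 = 0.1722 W/m².
CFC-12: Δ = 560 − 1 = 559 ppt = 0.559 ppb; ΔF = 0.32 × 0.559 = 0.1789 W/m².
Total ΔF = 5.0019 + 0.1722 + 0.1789 = 5.3530 W/m².

ΔF = 5.35 W/m²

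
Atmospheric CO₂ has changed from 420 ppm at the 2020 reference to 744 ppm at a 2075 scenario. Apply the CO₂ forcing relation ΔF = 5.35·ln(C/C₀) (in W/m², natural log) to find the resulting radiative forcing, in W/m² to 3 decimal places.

ΔF = 3.059 W/m²

CO₂: 5.35 × ln(744/420) = 5.35 × ln(1.77143) = 5.35 × 0.57179 = 3.0591 W/m².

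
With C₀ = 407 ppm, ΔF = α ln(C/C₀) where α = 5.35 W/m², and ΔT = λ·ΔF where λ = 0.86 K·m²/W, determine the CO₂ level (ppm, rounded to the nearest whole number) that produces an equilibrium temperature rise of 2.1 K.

C ≈ 642 ppm

Required forcing: ΔF = ΔT/λ = 2.1/0.86 = 2.4419 W/m².
Then ln(C/407) = ΔF/5.35 = 2.4419/5.35 = 0.45643.
So C = 407 × e^0.45643 = 407 × 1.57843 = 642.42 ppm.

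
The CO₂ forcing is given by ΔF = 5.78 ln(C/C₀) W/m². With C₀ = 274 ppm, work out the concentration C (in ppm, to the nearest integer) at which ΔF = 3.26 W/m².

Set 5.78 ln(C/274) = 3.26, so ln(C/274) = 3.26/5.78 = 0.56401.
Then C/274 = e^0.56401 = 1.75771, giving C = 274 × 1.75771 = 481.61 ppm.

C ≈ 482 ppm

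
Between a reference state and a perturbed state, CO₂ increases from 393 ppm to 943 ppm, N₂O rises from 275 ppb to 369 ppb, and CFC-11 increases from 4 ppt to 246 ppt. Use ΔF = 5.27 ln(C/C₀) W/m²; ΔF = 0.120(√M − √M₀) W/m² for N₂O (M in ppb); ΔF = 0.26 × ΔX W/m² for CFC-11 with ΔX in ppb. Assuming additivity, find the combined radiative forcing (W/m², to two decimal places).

CO₂: 5.27 × ln(943/393) = 5.27 × ln(2.39949) = 5.27 × 0.87526 = 4.6126 W/m².
N₂O: 0.120 × (√369 − √275) = 0.120 × (19.2094 − 16.5831) = 0.120 × 2.6263 = 0.3152 W/m².
CFC-11: Δ = 246 − 4 = 242 ppt = 0.242 ppb; ΔF = 0.26 × 0.242 = 0.0629 W/m².
Total ΔF = 4.6126 + 0.3152 + 0.0629 = 4.9907 W/m².

ΔF = 4.99 W/m²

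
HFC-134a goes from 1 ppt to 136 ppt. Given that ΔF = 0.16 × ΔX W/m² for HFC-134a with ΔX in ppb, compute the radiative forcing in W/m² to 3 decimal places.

HFC-134a: Δ = 136 − 1 = 135 ppt = 0.135 ppb; ΔF = 0.16 × 0.135 = 0.0216 W/m².

ΔF = 0.022 W/m²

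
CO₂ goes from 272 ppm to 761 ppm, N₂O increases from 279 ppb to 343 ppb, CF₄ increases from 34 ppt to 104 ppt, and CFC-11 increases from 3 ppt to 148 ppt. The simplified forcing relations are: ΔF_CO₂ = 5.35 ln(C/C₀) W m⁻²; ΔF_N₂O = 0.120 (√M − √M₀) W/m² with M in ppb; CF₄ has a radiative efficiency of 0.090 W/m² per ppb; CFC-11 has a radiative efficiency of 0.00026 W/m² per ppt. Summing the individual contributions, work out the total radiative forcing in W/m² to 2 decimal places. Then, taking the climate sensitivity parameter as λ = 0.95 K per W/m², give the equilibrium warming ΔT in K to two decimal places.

ΔF = 5.77 W/m²; ΔT = 5.48 K

CO₂: 5.35 × ln(761/272) = 5.35 × ln(2.79779) = 5.35 × 1.02883 = 5.5042 W/m².
N₂O: 0.120 × (√343 − √279) = 0.120 × (18.5203 − 16.7033) = 0.120 × 1.8170 = 0.2180 W/m².
CF₄: Δ = 104 − 34 = 70 ppt = 0.070 ppb; ΔF = 0.090 × 0.070 = 0.0063 W/m².
CFC-11: ΔF = 0.00026 × (148 − 3) = 0.00026 × 145 = 0.0377 W/m².
Total ΔF = 5.5042 + 0.2180 + 0.0063 + 0.0377 = 5.7662 W/m².
ΔT = λ ΔF = 0.95 × 5.77 = 5.4815 K.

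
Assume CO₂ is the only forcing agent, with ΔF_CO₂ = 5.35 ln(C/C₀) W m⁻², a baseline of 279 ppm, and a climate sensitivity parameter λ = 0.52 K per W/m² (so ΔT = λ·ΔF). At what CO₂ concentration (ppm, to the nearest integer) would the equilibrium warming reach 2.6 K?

C ≈ 710 ppm

Required forcing: ΔF = ΔT/λ = 2.6/0.52 = 5.0000 W/m².
Then ln(C/279) = ΔF/5.35 = 5.0000/5.35 = 0.93458.
So C = 279 × e^0.93458 = 279 × 2.54614 = 710.37 ppm.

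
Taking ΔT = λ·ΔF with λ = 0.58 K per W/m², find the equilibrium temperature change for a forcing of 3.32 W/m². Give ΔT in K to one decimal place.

ΔT = λ ΔF = 0.58 × 3.32 = 1.9256 K.

ΔT = 1.9 K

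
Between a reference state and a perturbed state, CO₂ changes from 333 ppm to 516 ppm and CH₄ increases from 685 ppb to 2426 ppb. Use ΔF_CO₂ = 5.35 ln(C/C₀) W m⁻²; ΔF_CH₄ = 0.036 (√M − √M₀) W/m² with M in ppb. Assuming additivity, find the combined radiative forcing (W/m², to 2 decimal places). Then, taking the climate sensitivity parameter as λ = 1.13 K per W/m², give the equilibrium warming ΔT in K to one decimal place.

ΔF = 3.17 W/m²; ΔT = 3.6 K

CO₂: 5.35 × ln(516/333) = 5.35 × ln(1.54955) = 5.35 × 0.43796 = 2.3431 W/m².
CH₄: 0.036 × (√2426 − √685) = 0.036 × (49.2544 − 26.1725) = 0.036 × 23.0819 = 0.8309 W/m².
Total ΔF = 2.3431 + 0.8309 = 3.1740 W/m².
ΔT = λ ΔF = 1.13 × 3.17 = 3.5821 K.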